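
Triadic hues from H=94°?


Triadic: equally spaced at 120° intervals
H1 = 94°
H2 = (94 + 120) mod 360 = 214°
H3 = (94 + 240) mod 360 = 334°
Triadic = 94°, 214°, 334°


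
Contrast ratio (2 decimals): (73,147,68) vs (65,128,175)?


Linearize each sRGB channel c=v/255: c/12.92 if c ≤ 0.04045 else ((c+0.055)/1.055)^2.4
L = 0.2126×R_lin + 0.7152×G_lin + 0.0722×B_lin
Color 1 (73,147,68):
  R=73: 73/255≈0.2863 > 0.04045 → ((0.2863+0.055)/1.055)^2.4 ≈ 0.06663
  G=147: 147/255≈0.5765 > 0.04045 → ((0.5765+0.055)/1.055)^2.4 ≈ 0.29177
  B=68: 68/255≈0.2667 > 0.04045 → ((0.2667+0.055)/1.055)^2.4 ≈ 0.05781
  L1 = 0.2126×0.06663 + 0.7152×0.29177 + 0.0722×0.05781 ≈ 0.22701
Color 2 (65,128,175):
  R=65: 65/255≈0.2549 > 0.04045 → ((0.2549+0.055)/1.055)^2.4 ≈ 0.05286
  G=128: 128/255≈0.5020 > 0.04045 → ((0.5020+0.055)/1.055)^2.4 ≈ 0.21586
  B=175: 175/255≈0.6863 > 0.04045 → ((0.6863+0.055)/1.055)^2.4 ≈ 0.42869
  L2 = 0.2126×0.05286 + 0.7152×0.21586 + 0.0722×0.42869 ≈ 0.19657
Lighter = 0.22701, Darker = 0.19657
Ratio = (L_lighter + 0.05) / (L_darker + 0.05)
Ratio = (0.22701 + 0.05) / (0.19657 + 0.05) = 0.27701 / 0.24657 ≈ 1.1235
Ratio ≈ 1.12:1


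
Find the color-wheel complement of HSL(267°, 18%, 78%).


Complement = opposite side of color wheel = hue + 180°
H' = (267 + 180) mod 360 = 87°
S and L unchanged.
= HSL(87°, 18%, 78%)


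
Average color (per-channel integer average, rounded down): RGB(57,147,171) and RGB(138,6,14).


Midpoint: each channel = ⌊(C₁+C₂)/2⌋
R: ⌊(57+138)/2⌋ = 97
G: ⌊(147+6)/2⌋ = 76
B: ⌊(171+14)/2⌋ = 92
= RGB(97, 76, 92)


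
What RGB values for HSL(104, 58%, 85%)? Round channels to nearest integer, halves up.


H=104°, S=0.58, L=0.85
C = (1-|2L-1|)×S = (1-|0.70|)×0.58 = 0.174
H' = H/60 = 104/60 ≈ 1.7333; X = C×(1-|H' mod 2 - 1|) = 0.0464
m = L - C/2 = 0.85 - 0.087 = 0.763
Sector ⌊H'⌋ = 1 → (R',G',B') = (0.0464, 0.174, 0.0)
RGB = ((R'+m)×255, (G'+m)×255, (B'+m)×255) = (206.397, 238.935, 194.565)
Round half up → RGB(206, 239, 195)


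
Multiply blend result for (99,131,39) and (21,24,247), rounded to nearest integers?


Multiply: C = A×B/255, rounded to nearest integer
R: 99×21/255 = 2079/255 ≈ 8.153 → 8
G: 131×24/255 = 3144/255 ≈ 12.329 → 12
B: 39×247/255 = 9633/255 ≈ 37.776 → 38
= RGB(8, 12, 38)


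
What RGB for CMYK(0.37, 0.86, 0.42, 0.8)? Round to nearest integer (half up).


R = 255 × (1-C) × (1-K) = 255 × 0.63 × 0.20 = 32.13 → 32
G = 255 × (1-M) × (1-K) = 255 × 0.14 × 0.20 = 7.14 → 7
B = 255 × (1-Y) × (1-K) = 255 × 0.58 × 0.20 = 29.58 → 30
= RGB(32, 7, 30)


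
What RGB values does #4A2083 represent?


4A → 74 (R)
20 → 32 (G)
83 → 131 (B)
= RGB(74, 32, 131)


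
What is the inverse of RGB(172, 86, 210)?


Invert: (255-R, 255-G, 255-B)
R: 255-172 = 83
G: 255-86 = 169
B: 255-210 = 45
= RGB(83, 169, 45)


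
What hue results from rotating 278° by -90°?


New hue = (H + rotation) mod 360
New hue = (278 -90) mod 360
= 188 mod 360
= 188°


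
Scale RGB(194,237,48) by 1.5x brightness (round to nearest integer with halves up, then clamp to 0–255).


Multiply each channel by 1.5, round half up, clamp to [0, 255]
R: 194×1.5 = 291 → clamp → 255
G: 237×1.5 = 355.5 → round → 356 → clamp → 255
B: 48×1.5 = 72
= RGB(255, 255, 72)


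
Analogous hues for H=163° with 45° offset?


Base hue: 163°
Left analog: (163 - 45) mod 360 = 118°
Right analog: (163 + 45) mod 360 = 208°
Analogous hues = 118° and 208°


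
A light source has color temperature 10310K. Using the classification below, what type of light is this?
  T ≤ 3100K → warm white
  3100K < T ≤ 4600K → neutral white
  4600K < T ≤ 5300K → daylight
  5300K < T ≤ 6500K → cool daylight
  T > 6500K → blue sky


Temperature: 10310K
10310K > 6500K → blue sky
Classification: blue sky


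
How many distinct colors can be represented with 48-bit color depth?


Colors = 2^bits = 2^48
= 281,474,976,710,656 colors


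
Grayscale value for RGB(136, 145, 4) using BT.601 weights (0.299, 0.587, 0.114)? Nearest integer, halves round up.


Gray = 0.299×R + 0.587×G + 0.114×B
Gray = 0.299×136 + 0.587×145 + 0.114×4
Gray = 40.664 + 85.115 + 0.456
Gray = 126.235 → round half up → 126
Gray = 126


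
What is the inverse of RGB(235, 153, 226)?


Invert: (255-R, 255-G, 255-B)
R: 255-235 = 20
G: 255-153 = 102
B: 255-226 = 29
= RGB(20, 102, 29)


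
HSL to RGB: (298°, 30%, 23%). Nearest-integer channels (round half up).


H=298°, S=0.30, L=0.23
C = (1-|2L-1|)×S = (1-|-0.54|)×0.30 = 0.138
H' = H/60 = 298/60 ≈ 4.9667; X = C×(1-|H' mod 2 - 1|) = 0.1334
m = L - C/2 = 0.23 - 0.069 = 0.161
Sector ⌊H'⌋ = 4 → (R',G',B') = (0.1334, 0.0, 0.138)
RGB = ((R'+m)×255, (G'+m)×255, (B'+m)×255) = (75.072, 41.055, 76.245)
Round half up → RGB(75, 41, 76)


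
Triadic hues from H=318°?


Triadic: equally spaced at 120° intervals
H1 = 318°
H2 = (318 + 120) mod 360 = 78°
H3 = (318 + 240) mod 360 = 198°
Triadic = 318°, 78°, 198°


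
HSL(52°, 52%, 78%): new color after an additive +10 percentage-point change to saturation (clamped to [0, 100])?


Original S = 52%
Adjustment = +10 percentage points
New S = 52 + (10) = 62
Clamp to [0, 100] → 62
= HSL(52°, 62%, 78%)


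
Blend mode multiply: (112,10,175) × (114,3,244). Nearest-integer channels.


Multiply: C = A×B/255, rounded to nearest integer
R: 112×114/255 = 12768/255 ≈ 50.071 → 50
G: 10×3/255 = 30/255 ≈ 0.118 → 0
B: 175×244/255 = 42700/255 ≈ 167.451 → 167
= RGB(50, 0, 167)


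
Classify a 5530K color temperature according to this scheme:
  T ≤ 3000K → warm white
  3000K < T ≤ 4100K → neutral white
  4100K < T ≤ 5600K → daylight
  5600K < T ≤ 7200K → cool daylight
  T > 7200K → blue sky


Temperature: 5530K
4100K < 5530K ≤ 5600K → daylight
Classification: daylight


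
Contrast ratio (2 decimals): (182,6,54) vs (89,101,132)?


Linearize each sRGB channel c=v/255: c/12.92 if c ≤ 0.04045 else ((c+0.055)/1.055)^2.4
L = 0.2126×R_lin + 0.7152×G_lin + 0.0722×B_lin
Color 1 (182,6,54):
  R=182: 182/255≈0.7137 > 0.04045 → ((0.7137+0.055)/1.055)^2.4 ≈ 0.46778
  G=6: 6/255≈0.0235 ≤ 0.04045 → 0.0235/12.92 ≈ 0.00182
  B=54: 54/255≈0.2118 > 0.04045 → ((0.2118+0.055)/1.055)^2.4 ≈ 0.03689
  L1 = 0.2126×0.46778 + 0.7152×0.00182 + 0.0722×0.03689 ≈ 0.10342
Color 2 (89,101,132):
  R=89: 89/255≈0.3490 > 0.04045 → ((0.3490+0.055)/1.055)^2.4 ≈ 0.09990
  G=101: 101/255≈0.3961 > 0.04045 → ((0.3961+0.055)/1.055)^2.4 ≈ 0.13014
  B=132: 132/255≈0.5176 > 0.04045 → ((0.5176+0.055)/1.055)^2.4 ≈ 0.23074
  L2 = 0.2126×0.09990 + 0.7152×0.13014 + 0.0722×0.23074 ≈ 0.13097
Lighter = 0.13097, Darker = 0.10342
Ratio = (L_lighter + 0.05) / (L_darker + 0.05)
Ratio = (0.13097 + 0.05) / (0.10342 + 0.05) = 0.18097 / 0.15342 ≈ 1.1796
Ratio ≈ 1.18:1


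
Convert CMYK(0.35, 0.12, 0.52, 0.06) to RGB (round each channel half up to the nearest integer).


R = 255 × (1-C) × (1-K) = 255 × 0.65 × 0.94 = 155.805 → 156
G = 255 × (1-M) × (1-K) = 255 × 0.88 × 0.94 = 210.936 → 211
B = 255 × (1-Y) × (1-K) = 255 × 0.48 × 0.94 = 115.056 → 115
= RGB(156, 211, 115)


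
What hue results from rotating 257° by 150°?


New hue = (H + rotation) mod 360
New hue = (257 + 150) mod 360
= 407 mod 360
= 47°


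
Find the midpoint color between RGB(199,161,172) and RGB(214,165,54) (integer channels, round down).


Midpoint: each channel = ⌊(C₁+C₂)/2⌋
R: ⌊(199+214)/2⌋ = 206
G: ⌊(161+165)/2⌋ = 163
B: ⌊(172+54)/2⌋ = 113
= RGB(206, 163, 113)


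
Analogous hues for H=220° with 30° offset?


Base hue: 220°
Left analog: (220 - 30) mod 360 = 190°
Right analog: (220 + 30) mod 360 = 250°
Analogous hues = 190° and 250°


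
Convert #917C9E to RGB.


91 → 145 (R)
7C → 124 (G)
9E → 158 (B)
= RGB(145, 124, 158)


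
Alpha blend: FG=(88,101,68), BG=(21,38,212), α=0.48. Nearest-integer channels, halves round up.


C = α×F + (1-α)×B, with 1-α = 0.52
R: 0.48×88 + 0.52×21 = 42.24 + 10.92 = 53.16 → 53
G: 0.48×101 + 0.52×38 = 48.48 + 19.76 = 68.24 → 68
B: 0.48×68 + 0.52×212 = 32.64 + 110.24 = 142.88 → 143
= RGB(53, 68, 143)


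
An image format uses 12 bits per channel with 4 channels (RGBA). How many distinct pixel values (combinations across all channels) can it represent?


Total bits = 12 bits/channel × 4 channels = 48 bits
Distinct pixel values = 2^48
= 281,474,976,710,656 pixel values


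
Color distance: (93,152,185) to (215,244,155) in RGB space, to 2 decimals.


d = √[(R₁-R₂)² + (G₁-G₂)² + (B₁-B₂)²]
d = √[(93-215)² + (152-244)² + (185-155)²]
d = √[14884 + 8464 + 900]
d = √24248
d ≈ 155.72


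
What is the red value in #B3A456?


Color: #B3A456
R = B3 = 179
G = A4 = 164
B = 56 = 86
Red = 179


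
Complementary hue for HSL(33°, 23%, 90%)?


Complement = opposite side of color wheel = hue + 180°
H' = (33 + 180) mod 360 = 213°
S and L unchanged.
= HSL(213°, 23%, 90%)


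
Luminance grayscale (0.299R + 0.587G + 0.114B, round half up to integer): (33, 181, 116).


Gray = 0.299×R + 0.587×G + 0.114×B
Gray = 0.299×33 + 0.587×181 + 0.114×116
Gray = 9.867 + 106.247 + 13.224
Gray = 129.338 → round half up → 129
Gray = 129


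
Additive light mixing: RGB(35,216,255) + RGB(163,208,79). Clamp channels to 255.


Additive: each channel = min(255, C₁+C₂)
R: 35+163 = 198 → 198
G: 216+208 = 424 → 255
B: 255+79 = 334 → 255
= RGB(198, 255, 255)


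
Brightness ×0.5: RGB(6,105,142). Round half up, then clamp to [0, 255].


Multiply each channel by 0.5, round half up, clamp to [0, 255]
R: 6×0.5 = 3
G: 105×0.5 = 52.5 → round → 53
B: 142×0.5 = 71
= RGB(3, 53, 71)


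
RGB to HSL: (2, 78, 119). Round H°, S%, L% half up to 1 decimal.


Normalize: R'=2/255≈0.0078, G'=78/255≈0.3059, B'=119/255≈0.4667
Max=119/255, Min=2/255, Δ=Max-Min=117/255
L = (Max+Min)/2 = (119+2)/510 = 121/510 = 0.23725… → L = 23.7%
L ≤ 0.5 → S = Δ/(Max+Min) = 117/(119+2) = 117/121 = 0.96694… → S = 96.7%
(the 1/255 factors cancel in S and H, so raw channel differences can be used)
Max is B' → H = 60 × ((R-G)/Δ + 4) = 60 × ((2-78)/117 + 4)
  -76/117 + 4 = -0.6495… + 4 = 3.3504…
  H = 60 × 3.3504… = 201.025…° → H = 201.0°
= HSL(201.0°, 96.7%, 23.7%)


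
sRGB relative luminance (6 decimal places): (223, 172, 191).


Linearize each channel (sRGB transfer function): c = v/255; c_lin = c/12.92 if c ≤ 0.04045, else ((c+0.055)/1.055)^2.4
  R: 223/255 ≈ 0.874510 > 0.04045 → ((0.874510+0.055)/1.055)^2.4 ≈ 0.737910
  G: 172/255 ≈ 0.674510 > 0.04045 → ((0.674510+0.055)/1.055)^2.4 ≈ 0.412543
  B: 191/255 ≈ 0.749020 > 0.04045 → ((0.749020+0.055)/1.055)^2.4 ≈ 0.520996
R_lin = 0.737910, G_lin = 0.412543, B_lin = 0.520996
L = 0.2126×R + 0.7152×G + 0.0722×B
L = 0.2126×0.737910 + 0.7152×0.412543 + 0.0722×0.520996
L ≈ 0.489546


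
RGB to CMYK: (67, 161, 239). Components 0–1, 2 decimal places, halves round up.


R'=67/255≈0.2627, G'=161/255≈0.6314, B'=239/255≈0.9373
K = 1 - max(R',G',B') = 1 - 239/255 = 16/255 = 0.06274… → 0.06
(1-R'-K)/(1-K) simplifies to (max-R)/max with max = 239:
C = (239-67)/239 = 172/239 = 0.71966… → 0.72
M = (239-161)/239 = 78/239 = 0.32635… → 0.33
Y = (239-239)/239 = 0/239 = 0 → 0.00
= CMYK(0.72, 0.33, 0.00, 0.06)


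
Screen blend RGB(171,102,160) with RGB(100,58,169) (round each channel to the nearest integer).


Screen: C = 255 - (255-A)×(255-B)/255, rounded to nearest integer
R: 255 - (255-171)×(255-100)/255 = 255 - 13020/255 ≈ 255 - 51.059 = 203.941 → 204
G: 255 - (255-102)×(255-58)/255 = 255 - 30141/255 ≈ 255 - 118.200 = 136.800 → 137
B: 255 - (255-160)×(255-169)/255 = 255 - 8170/255 ≈ 255 - 32.039 = 222.961 → 223
= RGB(204, 137, 223)


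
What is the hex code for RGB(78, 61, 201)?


R = 78 → 4E (hex)
G = 61 → 3D (hex)
B = 201 → C9 (hex)
Hex = #4E3DC9


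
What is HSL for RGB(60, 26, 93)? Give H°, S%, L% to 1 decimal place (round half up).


Normalize: R'=60/255≈0.2353, G'=26/255≈0.1020, B'=93/255≈0.3647
Max=93/255, Min=26/255, Δ=Max-Min=67/255
L = (Max+Min)/2 = (93+26)/510 = 119/510 = 0.23333… → L = 23.3%
L ≤ 0.5 → S = Δ/(Max+Min) = 67/(93+26) = 67/119 = 0.56302… → S = 56.3%
(the 1/255 factors cancel in S and H, so raw channel differences can be used)
Max is B' → H = 60 × ((R-G)/Δ + 4) = 60 × ((60-26)/67 + 4)
  34/67 + 4 = 0.5074… + 4 = 4.5074…
  H = 60 × 4.5074… = 270.447…° → H = 270.4°
= HSL(270.4°, 56.3%, 23.3%)


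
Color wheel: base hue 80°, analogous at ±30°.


Base hue: 80°
Left analog: (80 - 30) mod 360 = 50°
Right analog: (80 + 30) mod 360 = 110°
Analogous hues = 50° and 110°


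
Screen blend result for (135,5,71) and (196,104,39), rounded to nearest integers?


Screen: C = 255 - (255-A)×(255-B)/255, rounded to nearest integer
R: 255 - (255-135)×(255-196)/255 = 255 - 7080/255 ≈ 255 - 27.765 = 227.235 → 227
G: 255 - (255-5)×(255-104)/255 = 255 - 37750/255 ≈ 255 - 148.039 = 106.961 → 107
B: 255 - (255-71)×(255-39)/255 = 255 - 39744/255 ≈ 255 - 155.859 = 99.141 → 99
= RGB(227, 107, 99)


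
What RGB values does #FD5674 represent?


FD → 253 (R)
56 → 86 (G)
74 → 116 (B)
= RGB(253, 86, 116)


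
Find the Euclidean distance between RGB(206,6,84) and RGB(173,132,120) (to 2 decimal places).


d = √[(R₁-R₂)² + (G₁-G₂)² + (B₁-B₂)²]
d = √[(206-173)² + (6-132)² + (84-120)²]
d = √[1089 + 15876 + 1296]
d = √18261
d ≈ 135.13


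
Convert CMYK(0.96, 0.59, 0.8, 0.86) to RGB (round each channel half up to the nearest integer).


R = 255 × (1-C) × (1-K) = 255 × 0.04 × 0.14 = 1.428 → 1
G = 255 × (1-M) × (1-K) = 255 × 0.41 × 0.14 = 14.637 → 15
B = 255 × (1-Y) × (1-K) = 255 × 0.20 × 0.14 = 7.14 → 7
= RGB(1, 15, 7)


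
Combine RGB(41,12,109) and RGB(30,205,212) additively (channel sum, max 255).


Additive: each channel = min(255, C₁+C₂)
R: 41+30 = 71 → 71
G: 12+205 = 217 → 217
B: 109+212 = 321 → 255
= RGB(71, 217, 255)


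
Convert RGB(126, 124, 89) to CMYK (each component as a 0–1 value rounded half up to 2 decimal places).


R'=126/255≈0.4941, G'=124/255≈0.4863, B'=89/255≈0.3490
K = 1 - max(R',G',B') = 1 - 126/255 = 129/255 = 0.50588… → 0.51
(1-R'-K)/(1-K) simplifies to (max-R)/max with max = 126:
C = (126-126)/126 = 0/126 = 0 → 0.00
M = (126-124)/126 = 2/126 = 0.01587… → 0.02
Y = (126-89)/126 = 37/126 = 0.29365… → 0.29
= CMYK(0.00, 0.02, 0.29, 0.51)


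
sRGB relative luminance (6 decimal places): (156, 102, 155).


Linearize each channel (sRGB transfer function): c = v/255; c_lin = c/12.92 if c ≤ 0.04045, else ((c+0.055)/1.055)^2.4
  R: 156/255 ≈ 0.611765 > 0.04045 → ((0.611765+0.055)/1.055)^2.4 ≈ 0.332452
  G: 102/255 ≈ 0.400000 > 0.04045 → ((0.400000+0.055)/1.055)^2.4 ≈ 0.132868
  B: 155/255 ≈ 0.607843 > 0.04045 → ((0.607843+0.055)/1.055)^2.4 ≈ 0.327778
R_lin = 0.332452, G_lin = 0.132868, B_lin = 0.327778
L = 0.2126×R + 0.7152×G + 0.0722×B
L = 0.2126×0.332452 + 0.7152×0.132868 + 0.0722×0.327778
L ≈ 0.189372


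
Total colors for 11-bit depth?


Colors = 2^bits = 2^11
= 2,048 colors


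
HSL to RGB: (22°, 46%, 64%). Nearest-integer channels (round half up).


H=22°, S=0.46, L=0.64
C = (1-|2L-1|)×S = (1-|0.28|)×0.46 = 0.3312
H' = H/60 = 22/60 ≈ 0.3667; X = C×(1-|H' mod 2 - 1|) = 0.12144
m = L - C/2 = 0.64 - 0.1656 = 0.4744
Sector ⌊H'⌋ = 0 → (R',G',B') = (0.3312, 0.12144, 0.0)
RGB = ((R'+m)×255, (G'+m)×255, (B'+m)×255) = (205.428, 151.9392, 120.972)
Round half up → RGB(205, 152, 121)


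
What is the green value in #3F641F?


Color: #3F641F
R = 3F = 63
G = 64 = 100
B = 1F = 31
Green = 100


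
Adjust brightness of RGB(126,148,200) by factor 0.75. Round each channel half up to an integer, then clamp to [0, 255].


Multiply each channel by 0.75, round half up, clamp to [0, 255]
R: 126×0.75 = 94.5 → round → 95
G: 148×0.75 = 111
B: 200×0.75 = 150
= RGB(95, 111, 150)


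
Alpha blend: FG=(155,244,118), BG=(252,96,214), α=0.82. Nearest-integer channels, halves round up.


C = α×F + (1-α)×B, with 1-α = 0.18
R: 0.82×155 + 0.18×252 = 127.10 + 45.36 = 172.46 → 172
G: 0.82×244 + 0.18×96 = 200.08 + 17.28 = 217.36 → 217
B: 0.82×118 + 0.18×214 = 96.76 + 38.52 = 135.28 → 135
= RGB(172, 217, 135)


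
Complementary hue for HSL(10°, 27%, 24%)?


Complement = opposite side of color wheel = hue + 180°
H' = (10 + 180) mod 360 = 190°
S and L unchanged.
= HSL(190°, 27%, 24%)


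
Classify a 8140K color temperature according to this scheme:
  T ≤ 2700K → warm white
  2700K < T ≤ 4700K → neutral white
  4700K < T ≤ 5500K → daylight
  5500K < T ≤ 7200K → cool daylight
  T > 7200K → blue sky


Temperature: 8140K
8140K > 7200K → blue sky
Classification: blue sky


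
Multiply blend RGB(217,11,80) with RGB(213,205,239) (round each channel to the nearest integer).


Multiply: C = A×B/255, rounded to nearest integer
R: 217×213/255 = 46221/255 ≈ 181.259 → 181
G: 11×205/255 = 2255/255 ≈ 8.843 → 9
B: 80×239/255 = 19120/255 ≈ 74.980 → 75
= RGB(181, 9, 75)


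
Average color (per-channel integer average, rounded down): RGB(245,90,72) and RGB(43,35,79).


Midpoint: each channel = ⌊(C₁+C₂)/2⌋
R: ⌊(245+43)/2⌋ = 144
G: ⌊(90+35)/2⌋ = 62
B: ⌊(72+79)/2⌋ = 75
= RGB(144, 62, 75)


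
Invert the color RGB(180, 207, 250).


Invert: (255-R, 255-G, 255-B)
R: 255-180 = 75
G: 255-207 = 48
B: 255-250 = 5
= RGB(75, 48, 5)


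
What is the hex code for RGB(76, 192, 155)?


R = 76 → 4C (hex)
G = 192 → C0 (hex)
B = 155 → 9B (hex)
Hex = #4CC09B


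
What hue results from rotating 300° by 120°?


New hue = (H + rotation) mod 360
New hue = (300 + 120) mod 360
= 420 mod 360
= 60°


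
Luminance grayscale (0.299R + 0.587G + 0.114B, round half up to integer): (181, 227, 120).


Gray = 0.299×R + 0.587×G + 0.114×B
Gray = 0.299×181 + 0.587×227 + 0.114×120
Gray = 54.119 + 133.249 + 13.680
Gray = 201.048 → round half up → 201
Gray = 201


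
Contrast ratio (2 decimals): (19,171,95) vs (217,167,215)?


Linearize each sRGB channel c=v/255: c/12.92 if c ≤ 0.04045 else ((c+0.055)/1.055)^2.4
L = 0.2126×R_lin + 0.7152×G_lin + 0.0722×B_lin
Color 1 (19,171,95):
  R=19: 19/255≈0.0745 > 0.04045 → ((0.0745+0.055)/1.055)^2.4 ≈ 0.00651
  G=171: 171/255≈0.6706 > 0.04045 → ((0.6706+0.055)/1.055)^2.4 ≈ 0.40724
  B=95: 95/255≈0.3725 > 0.04045 → ((0.3725+0.055)/1.055)^2.4 ≈ 0.11444
  L1 = 0.2126×0.00651 + 0.7152×0.40724 + 0.0722×0.11444 ≈ 0.30090
Color 2 (217,167,215):
  R=217: 217/255≈0.8510 > 0.04045 → ((0.8510+0.055)/1.055)^2.4 ≈ 0.69387
  G=167: 167/255≈0.6549 > 0.04045 → ((0.6549+0.055)/1.055)^2.4 ≈ 0.38643
  B=215: 215/255≈0.8431 > 0.04045 → ((0.8431+0.055)/1.055)^2.4 ≈ 0.67954
  L2 = 0.2126×0.69387 + 0.7152×0.38643 + 0.0722×0.67954 ≈ 0.47295
Lighter = 0.47295, Darker = 0.30090
Ratio = (L_lighter + 0.05) / (L_darker + 0.05)
Ratio = (0.47295 + 0.05) / (0.30090 + 0.05) = 0.52295 / 0.35090 ≈ 1.4903
Ratio ≈ 1.49:1


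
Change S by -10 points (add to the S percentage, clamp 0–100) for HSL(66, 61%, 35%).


Original S = 61%
Adjustment = -10 percentage points
New S = 61 + (-10) = 51
Clamp to [0, 100] → 51
= HSL(66°, 51%, 35%)


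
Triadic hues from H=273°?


Triadic: equally spaced at 120° intervals
H1 = 273°
H2 = (273 + 120) mod 360 = 33°
H3 = (273 + 240) mod 360 = 153°
Triadic = 273°, 33°, 153°


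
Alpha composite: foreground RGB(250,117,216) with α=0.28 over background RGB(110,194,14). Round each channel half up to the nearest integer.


C = α×F + (1-α)×B, with 1-α = 0.72
R: 0.28×250 + 0.72×110 = 70.00 + 79.20 = 149.20 → 149
G: 0.28×117 + 0.72×194 = 32.76 + 139.68 = 172.44 → 172
B: 0.28×216 + 0.72×14 = 60.48 + 10.08 = 70.56 → 71
= RGB(149, 172, 71)


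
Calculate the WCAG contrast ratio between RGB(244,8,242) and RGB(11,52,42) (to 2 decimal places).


Linearize each sRGB channel c=v/255: c/12.92 if c ≤ 0.04045 else ((c+0.055)/1.055)^2.4
L = 0.2126×R_lin + 0.7152×G_lin + 0.0722×B_lin
Color 1 (244,8,242):
  R=244: 244/255≈0.9569 > 0.04045 → ((0.9569+0.055)/1.055)^2.4 ≈ 0.90466
  G=8: 8/255≈0.0314 ≤ 0.04045 → 0.0314/12.92 ≈ 0.00243
  B=242: 242/255≈0.9490 > 0.04045 → ((0.9490+0.055)/1.055)^2.4 ≈ 0.88792
  L1 = 0.2126×0.90466 + 0.7152×0.00243 + 0.0722×0.88792 ≈ 0.25818
Color 2 (11,52,42):
  R=11: 11/255≈0.0431 > 0.04045 → ((0.0431+0.055)/1.055)^2.4 ≈ 0.00335
  G=52: 52/255≈0.2039 > 0.04045 → ((0.2039+0.055)/1.055)^2.4 ≈ 0.03434
  B=42: 42/255≈0.1647 > 0.04045 → ((0.1647+0.055)/1.055)^2.4 ≈ 0.02315
  L2 = 0.2126×0.00335 + 0.7152×0.03434 + 0.0722×0.02315 ≈ 0.02694
Lighter = 0.25818, Darker = 0.02694
Ratio = (L_lighter + 0.05) / (L_darker + 0.05)
Ratio = (0.25818 + 0.05) / (0.02694 + 0.05) = 0.30818 / 0.07694 ≈ 4.0052
Ratio ≈ 4.01:1


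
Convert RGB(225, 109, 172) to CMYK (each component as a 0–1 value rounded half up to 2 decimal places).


R'=225/255≈0.8824, G'=109/255≈0.4275, B'=172/255≈0.6745
K = 1 - max(R',G',B') = 1 - 225/255 = 30/255 = 0.11764… → 0.12
(1-R'-K)/(1-K) simplifies to (max-R)/max with max = 225:
C = (225-225)/225 = 0/225 = 0 → 0.00
M = (225-109)/225 = 116/225 = 0.51555… → 0.52
Y = (225-172)/225 = 53/225 = 0.23555… → 0.24
= CMYK(0.00, 0.52, 0.24, 0.12)


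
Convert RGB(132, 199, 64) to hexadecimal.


R = 132 → 84 (hex)
G = 199 → C7 (hex)
B = 64 → 40 (hex)
Hex = #84C740


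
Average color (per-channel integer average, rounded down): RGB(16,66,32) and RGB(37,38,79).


Midpoint: each channel = ⌊(C₁+C₂)/2⌋
R: ⌊(16+37)/2⌋ = 26
G: ⌊(66+38)/2⌋ = 52
B: ⌊(32+79)/2⌋ = 55
= RGB(26, 52, 55)


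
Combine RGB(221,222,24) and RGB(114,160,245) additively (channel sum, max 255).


Additive: each channel = min(255, C₁+C₂)
R: 221+114 = 335 → 255
G: 222+160 = 382 → 255
B: 24+245 = 269 → 255
= RGB(255, 255, 255)


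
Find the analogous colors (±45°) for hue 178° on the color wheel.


Base hue: 178°
Left analog: (178 - 45) mod 360 = 133°
Right analog: (178 + 45) mod 360 = 223°
Analogous hues = 133° and 223°


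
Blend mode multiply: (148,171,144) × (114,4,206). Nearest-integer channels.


Multiply: C = A×B/255, rounded to nearest integer
R: 148×114/255 = 16872/255 ≈ 66.165 → 66
G: 171×4/255 = 684/255 ≈ 2.682 → 3
B: 144×206/255 = 29664/255 ≈ 116.329 → 116
= RGB(66, 3, 116)


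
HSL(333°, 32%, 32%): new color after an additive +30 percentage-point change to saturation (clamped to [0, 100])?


Original S = 32%
Adjustment = +30 percentage points
New S = 32 + (30) = 62
Clamp to [0, 100] → 62
= HSL(333°, 62%, 32%)


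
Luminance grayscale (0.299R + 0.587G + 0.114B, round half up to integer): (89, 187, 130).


Gray = 0.299×R + 0.587×G + 0.114×B
Gray = 0.299×89 + 0.587×187 + 0.114×130
Gray = 26.611 + 109.769 + 14.820
Gray = 151.200 → round half up → 151
Gray = 151


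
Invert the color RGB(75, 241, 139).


Invert: (255-R, 255-G, 255-B)
R: 255-75 = 180
G: 255-241 = 14
B: 255-139 = 116
= RGB(180, 14, 116)


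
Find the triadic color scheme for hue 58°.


Triadic: equally spaced at 120° intervals
H1 = 58°
H2 = (58 + 120) mod 360 = 178°
H3 = (58 + 240) mod 360 = 298°
Triadic = 58°, 178°, 298°


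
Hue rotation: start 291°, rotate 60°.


New hue = (H + rotation) mod 360
New hue = (291 + 60) mod 360
= 351 mod 360
= 351°


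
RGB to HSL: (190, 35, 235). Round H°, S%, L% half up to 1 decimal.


Normalize: R'=190/255≈0.7451, G'=35/255≈0.1373, B'=235/255≈0.9216
Max=235/255, Min=35/255, Δ=Max-Min=200/255
L = (Max+Min)/2 = (235+35)/510 = 270/510 = 0.52941… → L = 52.9%
L > 0.5 → S = Δ/(2-Max-Min) = 200/(510-235-35) = 200/240 = 0.83333… → S = 83.3%
(the 1/255 factors cancel in S and H, so raw channel differences can be used)
Max is B' → H = 60 × ((R-G)/Δ + 4) = 60 × ((190-35)/200 + 4)
  155/200 + 4 = 0.775 + 4 = 4.775
  H = 60 × 4.775 = 286.5° → H = 286.5°
= HSL(286.5°, 83.3%, 52.9%)


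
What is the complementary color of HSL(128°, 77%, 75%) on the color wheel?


Complement = opposite side of color wheel = hue + 180°
H' = (128 + 180) mod 360 = 308°
S and L unchanged.
= HSL(308°, 77%, 75%)


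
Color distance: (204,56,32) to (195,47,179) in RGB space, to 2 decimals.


d = √[(R₁-R₂)² + (G₁-G₂)² + (B₁-B₂)²]
d = √[(204-195)² + (56-47)² + (32-179)²]
d = √[81 + 81 + 21609]
d = √21771
d ≈ 147.55


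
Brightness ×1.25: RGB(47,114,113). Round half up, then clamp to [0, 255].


Multiply each channel by 1.25, round half up, clamp to [0, 255]
R: 47×1.25 = 58.75 → round → 59
G: 114×1.25 = 142.5 → round → 143
B: 113×1.25 = 141.25 → round → 141
= RGB(59, 143, 141)


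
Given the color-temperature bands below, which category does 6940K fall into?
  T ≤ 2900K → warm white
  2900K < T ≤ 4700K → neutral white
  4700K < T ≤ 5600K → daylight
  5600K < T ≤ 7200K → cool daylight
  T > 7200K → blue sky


Temperature: 6940K
5600K < 6940K ≤ 7200K → cool daylight
Classification: cool daylight


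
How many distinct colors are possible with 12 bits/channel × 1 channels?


Total bits = 12 bits/channel × 1 channels = 12 bits
Distinct colors = 2^12
= 4,096 colors


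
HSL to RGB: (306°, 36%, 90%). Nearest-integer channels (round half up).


H=306°, S=0.36, L=0.90
C = (1-|2L-1|)×S = (1-|0.80|)×0.36 = 0.072
H' = H/60 = 306/60 ≈ 5.1000; X = C×(1-|H' mod 2 - 1|) = 0.0648
m = L - C/2 = 0.90 - 0.036 = 0.864
Sector ⌊H'⌋ = 5 → (R',G',B') = (0.072, 0.0, 0.0648)
RGB = ((R'+m)×255, (G'+m)×255, (B'+m)×255) = (238.68, 220.32, 236.844)
Round half up → RGB(239, 220, 237)


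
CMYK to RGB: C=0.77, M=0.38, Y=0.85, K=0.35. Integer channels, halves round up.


R = 255 × (1-C) × (1-K) = 255 × 0.23 × 0.65 = 38.1225 → 38
G = 255 × (1-M) × (1-K) = 255 × 0.62 × 0.65 = 102.765 → 103
B = 255 × (1-Y) × (1-K) = 255 × 0.15 × 0.65 = 24.8625 → 25
= RGB(38, 103, 25)


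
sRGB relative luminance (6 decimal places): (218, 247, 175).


Linearize each channel (sRGB transfer function): c = v/255; c_lin = c/12.92 if c ≤ 0.04045, else ((c+0.055)/1.055)^2.4
  R: 218/255 ≈ 0.854902 > 0.04045 → ((0.854902+0.055)/1.055)^2.4 ≈ 0.701102
  G: 247/255 ≈ 0.968627 > 0.04045 → ((0.968627+0.055)/1.055)^2.4 ≈ 0.930111
  B: 175/255 ≈ 0.686275 > 0.04045 → ((0.686275+0.055)/1.055)^2.4 ≈ 0.428690
R_lin = 0.701102, G_lin = 0.930111, B_lin = 0.428690
L = 0.2126×R + 0.7152×G + 0.0722×B
L = 0.2126×0.701102 + 0.7152×0.930111 + 0.0722×0.428690
L ≈ 0.845221


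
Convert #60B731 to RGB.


60 → 96 (R)
B7 → 183 (G)
31 → 49 (B)
= RGB(96, 183, 49)


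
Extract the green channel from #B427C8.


Color: #B427C8
R = B4 = 180
G = 27 = 39
B = C8 = 200
Green = 39


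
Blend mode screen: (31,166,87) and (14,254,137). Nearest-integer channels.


Screen: C = 255 - (255-A)×(255-B)/255, rounded to nearest integer
R: 255 - (255-31)×(255-14)/255 = 255 - 53984/255 ≈ 255 - 211.702 = 43.298 → 43
G: 255 - (255-166)×(255-254)/255 = 255 - 89/255 ≈ 255 - 0.349 = 254.651 → 255
B: 255 - (255-87)×(255-137)/255 = 255 - 19824/255 ≈ 255 - 77.741 = 177.259 → 177
= RGB(43, 255, 177)


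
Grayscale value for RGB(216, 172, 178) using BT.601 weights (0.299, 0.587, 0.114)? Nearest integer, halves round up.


Gray = 0.299×R + 0.587×G + 0.114×B
Gray = 0.299×216 + 0.587×172 + 0.114×178
Gray = 64.584 + 100.964 + 20.292
Gray = 185.840 → round half up → 186
Gray = 186


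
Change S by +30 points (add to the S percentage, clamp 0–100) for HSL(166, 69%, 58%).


Original S = 69%
Adjustment = +30 percentage points
New S = 69 + (30) = 99
Clamp to [0, 100] → 99
= HSL(166°, 99%, 58%)


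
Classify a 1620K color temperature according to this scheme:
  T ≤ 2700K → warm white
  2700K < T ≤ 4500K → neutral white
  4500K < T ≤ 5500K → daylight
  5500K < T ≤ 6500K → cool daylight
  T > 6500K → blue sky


Temperature: 1620K
1620K ≤ 2700K → warm white
Classification: warm white


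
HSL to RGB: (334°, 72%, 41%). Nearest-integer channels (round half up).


H=334°, S=0.72, L=0.41
C = (1-|2L-1|)×S = (1-|-0.18|)×0.72 = 0.5904
H' = H/60 = 334/60 ≈ 5.5667; X = C×(1-|H' mod 2 - 1|) = 0.25584
m = L - C/2 = 0.41 - 0.2952 = 0.1148
Sector ⌊H'⌋ = 5 → (R',G',B') = (0.5904, 0.0, 0.25584)
RGB = ((R'+m)×255, (G'+m)×255, (B'+m)×255) = (179.826, 29.274, 94.5132)
Round half up → RGB(180, 29, 95)


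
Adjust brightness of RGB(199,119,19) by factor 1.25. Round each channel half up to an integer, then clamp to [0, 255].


Multiply each channel by 1.25, round half up, clamp to [0, 255]
R: 199×1.25 = 248.75 → round → 249
G: 119×1.25 = 148.75 → round → 149
B: 19×1.25 = 23.75 → round → 24
= RGB(249, 149, 24)


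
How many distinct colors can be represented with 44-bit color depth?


Colors = 2^bits = 2^44
= 17,592,186,044,416 colors


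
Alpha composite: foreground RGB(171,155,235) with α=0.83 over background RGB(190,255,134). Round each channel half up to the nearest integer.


C = α×F + (1-α)×B, with 1-α = 0.17
R: 0.83×171 + 0.17×190 = 141.93 + 32.30 = 174.23 → 174
G: 0.83×155 + 0.17×255 = 128.65 + 43.35 = 172.00 → 172
B: 0.83×235 + 0.17×134 = 195.05 + 22.78 = 217.83 → 218
= RGB(174, 172, 218)


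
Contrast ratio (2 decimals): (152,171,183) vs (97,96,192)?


Linearize each sRGB channel c=v/255: c/12.92 if c ≤ 0.04045 else ((c+0.055)/1.055)^2.4
L = 0.2126×R_lin + 0.7152×G_lin + 0.0722×B_lin
Color 1 (152,171,183):
  R=152: 152/255≈0.5961 > 0.04045 → ((0.5961+0.055)/1.055)^2.4 ≈ 0.31399
  G=171: 171/255≈0.6706 > 0.04045 → ((0.6706+0.055)/1.055)^2.4 ≈ 0.40724
  B=183: 183/255≈0.7176 > 0.04045 → ((0.7176+0.055)/1.055)^2.4 ≈ 0.47353
  L1 = 0.2126×0.31399 + 0.7152×0.40724 + 0.0722×0.47353 ≈ 0.39220
Color 2 (97,96,192):
  R=97: 97/255≈0.3804 > 0.04045 → ((0.3804+0.055)/1.055)^2.4 ≈ 0.11954
  G=96: 96/255≈0.3765 > 0.04045 → ((0.3765+0.055)/1.055)^2.4 ≈ 0.11697
  B=192: 192/255≈0.7529 > 0.04045 → ((0.7529+0.055)/1.055)^2.4 ≈ 0.52712
  L2 = 0.2126×0.11954 + 0.7152×0.11697 + 0.0722×0.52712 ≈ 0.14713
Lighter = 0.39220, Darker = 0.14713
Ratio = (L_lighter + 0.05) / (L_darker + 0.05)
Ratio = (0.39220 + 0.05) / (0.14713 + 0.05) = 0.44220 / 0.19713 ≈ 2.2432
Ratio ≈ 2.24:1


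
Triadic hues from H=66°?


Triadic: equally spaced at 120° intervals
H1 = 66°
H2 = (66 + 120) mod 360 = 186°
H3 = (66 + 240) mod 360 = 306°
Triadic = 66°, 186°, 306°


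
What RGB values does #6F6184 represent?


6F → 111 (R)
61 → 97 (G)
84 → 132 (B)
= RGB(111, 97, 132)


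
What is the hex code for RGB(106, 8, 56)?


R = 106 → 6A (hex)
G = 8 → 08 (hex)
B = 56 → 38 (hex)
Hex = #6A0838


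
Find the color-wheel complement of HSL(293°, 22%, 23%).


Complement = opposite side of color wheel = hue + 180°
H' = (293 + 180) mod 360 = 113°
S and L unchanged.
= HSL(113°, 22%, 23%)


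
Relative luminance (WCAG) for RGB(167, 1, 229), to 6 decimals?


Linearize each channel (sRGB transfer function): c = v/255; c_lin = c/12.92 if c ≤ 0.04045, else ((c+0.055)/1.055)^2.4
  R: 167/255 ≈ 0.654902 > 0.04045 → ((0.654902+0.055)/1.055)^2.4 ≈ 0.386429
  G: 1/255 ≈ 0.003922 ≤ 0.04045 → 0.003922/12.92 ≈ 0.000304
  B: 229/255 ≈ 0.898039 > 0.04045 → ((0.898039+0.055)/1.055)^2.4 ≈ 0.783538
R_lin = 0.386429, G_lin = 0.000304, B_lin = 0.783538
L = 0.2126×R + 0.7152×G + 0.0722×B
L = 0.2126×0.386429 + 0.7152×0.000304 + 0.0722×0.783538
L ≈ 0.138943


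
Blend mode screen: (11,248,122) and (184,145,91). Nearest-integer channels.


Screen: C = 255 - (255-A)×(255-B)/255, rounded to nearest integer
R: 255 - (255-11)×(255-184)/255 = 255 - 17324/255 ≈ 255 - 67.937 = 187.063 → 187
G: 255 - (255-248)×(255-145)/255 = 255 - 770/255 ≈ 255 - 3.020 = 251.980 → 252
B: 255 - (255-122)×(255-91)/255 = 255 - 21812/255 ≈ 255 - 85.537 = 169.463 → 169
= RGB(187, 252, 169)


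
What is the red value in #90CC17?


Color: #90CC17
R = 90 = 144
G = CC = 204
B = 17 = 23
Red = 144


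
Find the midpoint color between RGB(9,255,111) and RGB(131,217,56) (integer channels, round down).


Midpoint: each channel = ⌊(C₁+C₂)/2⌋
R: ⌊(9+131)/2⌋ = 70
G: ⌊(255+217)/2⌋ = 236
B: ⌊(111+56)/2⌋ = 83
= RGB(70, 236, 83)


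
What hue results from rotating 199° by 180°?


New hue = (H + rotation) mod 360
New hue = (199 + 180) mod 360
= 379 mod 360
= 19°


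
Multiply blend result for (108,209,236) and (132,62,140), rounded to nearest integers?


Multiply: C = A×B/255, rounded to nearest integer
R: 108×132/255 = 14256/255 ≈ 55.906 → 56
G: 209×62/255 = 12958/255 ≈ 50.816 → 51
B: 236×140/255 = 33040/255 ≈ 129.569 → 130
= RGB(56, 51, 130)


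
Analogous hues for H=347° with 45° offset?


Base hue: 347°
Left analog: (347 - 45) mod 360 = 302°
Right analog: (347 + 45) mod 360 = 32°
Analogous hues = 302° and 32°


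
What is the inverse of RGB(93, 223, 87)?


Invert: (255-R, 255-G, 255-B)
R: 255-93 = 162
G: 255-223 = 32
B: 255-87 = 168
= RGB(162, 32, 168)


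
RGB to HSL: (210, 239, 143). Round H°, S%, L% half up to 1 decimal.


Normalize: R'=210/255≈0.8235, G'=239/255≈0.9373, B'=143/255≈0.5608
Max=239/255, Min=143/255, Δ=Max-Min=96/255
L = (Max+Min)/2 = (239+143)/510 = 382/510 = 0.74901… → L = 74.9%
L > 0.5 → S = Δ/(2-Max-Min) = 96/(510-239-143) = 96/128 = 0.75 → S = 75.0%
(the 1/255 factors cancel in S and H, so raw channel differences can be used)
Max is G' → H = 60 × ((B-R)/Δ + 2) = 60 × ((143-210)/96 + 2)
  -67/96 + 2 = -0.6979… + 2 = 1.3020…
  H = 60 × 1.3020… = 78.125° → H = 78.1°
= HSL(78.1°, 75.0%, 74.9%)


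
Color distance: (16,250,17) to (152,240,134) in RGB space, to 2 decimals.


d = √[(R₁-R₂)² + (G₁-G₂)² + (B₁-B₂)²]
d = √[(16-152)² + (250-240)² + (17-134)²]
d = √[18496 + 100 + 13689]
d = √32285
d ≈ 179.68


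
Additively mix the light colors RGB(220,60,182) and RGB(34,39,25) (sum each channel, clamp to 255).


Additive: each channel = min(255, C₁+C₂)
R: 220+34 = 254 → 254
G: 60+39 = 99 → 99
B: 182+25 = 207 → 207
= RGB(254, 99, 207)


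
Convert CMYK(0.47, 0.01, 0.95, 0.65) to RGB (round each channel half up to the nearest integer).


R = 255 × (1-C) × (1-K) = 255 × 0.53 × 0.35 = 47.3025 → 47
G = 255 × (1-M) × (1-K) = 255 × 0.99 × 0.35 = 88.3575 → 88
B = 255 × (1-Y) × (1-K) = 255 × 0.05 × 0.35 = 4.4625 → 4
= RGB(47, 88, 4)


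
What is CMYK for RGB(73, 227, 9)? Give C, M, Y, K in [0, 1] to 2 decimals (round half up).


R'=73/255≈0.2863, G'=227/255≈0.8902, B'=9/255≈0.0353
K = 1 - max(R',G',B') = 1 - 227/255 = 28/255 = 0.10980… → 0.11
(1-R'-K)/(1-K) simplifies to (max-R)/max with max = 227:
C = (227-73)/227 = 154/227 = 0.67841… → 0.68
M = (227-227)/227 = 0/227 = 0 → 0.00
Y = (227-9)/227 = 218/227 = 0.96035… → 0.96
= CMYK(0.68, 0.00, 0.96, 0.11)


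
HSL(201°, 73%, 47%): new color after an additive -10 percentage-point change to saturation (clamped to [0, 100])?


Original S = 73%
Adjustment = -10 percentage points
New S = 73 + (-10) = 63
Clamp to [0, 100] → 63
= HSL(201°, 63%, 47%)


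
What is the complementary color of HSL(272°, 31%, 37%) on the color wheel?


Complement = opposite side of color wheel = hue + 180°
H' = (272 + 180) mod 360 = 92°
S and L unchanged.
= HSL(92°, 31%, 37%)


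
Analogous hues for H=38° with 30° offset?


Base hue: 38°
Left analog: (38 - 30) mod 360 = 8°
Right analog: (38 + 30) mod 360 = 68°
Analogous hues = 8° and 68°


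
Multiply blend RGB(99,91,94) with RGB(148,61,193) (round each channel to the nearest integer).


Multiply: C = A×B/255, rounded to nearest integer
R: 99×148/255 = 14652/255 ≈ 57.459 → 57
G: 91×61/255 = 5551/255 ≈ 21.769 → 22
B: 94×193/255 = 18142/255 ≈ 71.145 → 71
= RGB(57, 22, 71)


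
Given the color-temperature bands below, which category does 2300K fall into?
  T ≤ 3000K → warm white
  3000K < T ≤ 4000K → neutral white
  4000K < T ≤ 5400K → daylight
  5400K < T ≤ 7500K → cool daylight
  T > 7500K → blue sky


Temperature: 2300K
2300K ≤ 3000K → warm white
Classification: warm white


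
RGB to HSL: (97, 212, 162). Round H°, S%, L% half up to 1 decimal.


Normalize: R'=97/255≈0.3804, G'=212/255≈0.8314, B'=162/255≈0.6353
Max=212/255, Min=97/255, Δ=Max-Min=115/255
L = (Max+Min)/2 = (212+97)/510 = 309/510 = 0.60588… → L = 60.6%
L > 0.5 → S = Δ/(2-Max-Min) = 115/(510-212-97) = 115/201 = 0.57213… → S = 57.2%
(the 1/255 factors cancel in S and H, so raw channel differences can be used)
Max is G' → H = 60 × ((B-R)/Δ + 2) = 60 × ((162-97)/115 + 2)
  65/115 + 2 = 0.5652… + 2 = 2.5652…
  H = 60 × 2.5652… = 153.913…° → H = 153.9°
= HSL(153.9°, 57.2%, 60.6%)


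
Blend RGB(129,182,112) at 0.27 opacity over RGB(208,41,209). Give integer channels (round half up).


C = α×F + (1-α)×B, with 1-α = 0.73
R: 0.27×129 + 0.73×208 = 34.83 + 151.84 = 186.67 → 187
G: 0.27×182 + 0.73×41 = 49.14 + 29.93 = 79.07 → 79
B: 0.27×112 + 0.73×209 = 30.24 + 152.57 = 182.81 → 183
= RGB(187, 79, 183)


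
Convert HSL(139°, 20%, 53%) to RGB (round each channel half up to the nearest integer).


H=139°, S=0.20, L=0.53
C = (1-|2L-1|)×S = (1-|0.06|)×0.20 = 0.188
H' = H/60 = 139/60 ≈ 2.3167; X = C×(1-|H' mod 2 - 1|) ≈ 0.0595
m = L - C/2 = 0.53 - 0.094 = 0.436
Sector ⌊H'⌋ = 2 → (R',G',B') = (0.0, 0.188, ≈0.0595)
RGB = ((R'+m)×255, (G'+m)×255, (B'+m)×255) = (111.18, 159.12, 126.361)
Round half up → RGB(111, 159, 126)


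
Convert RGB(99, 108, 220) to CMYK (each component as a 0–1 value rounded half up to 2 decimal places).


R'=99/255≈0.3882, G'=108/255≈0.4235, B'=220/255≈0.8627
K = 1 - max(R',G',B') = 1 - 220/255 = 35/255 = 0.13725… → 0.14
(1-R'-K)/(1-K) simplifies to (max-R)/max with max = 220:
C = (220-99)/220 = 121/220 = 0.55 → 0.55
M = (220-108)/220 = 112/220 = 0.50909… → 0.51
Y = (220-220)/220 = 0/220 = 0 → 0.00
= CMYK(0.55, 0.51, 0.00, 0.14)


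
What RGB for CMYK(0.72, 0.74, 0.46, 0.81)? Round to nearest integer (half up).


R = 255 × (1-C) × (1-K) = 255 × 0.28 × 0.19 = 13.566 → 14
G = 255 × (1-M) × (1-K) = 255 × 0.26 × 0.19 = 12.597 → 13
B = 255 × (1-Y) × (1-K) = 255 × 0.54 × 0.19 = 26.163 → 26
= RGB(14, 13, 26)


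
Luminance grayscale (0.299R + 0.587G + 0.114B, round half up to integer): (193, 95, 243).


Gray = 0.299×R + 0.587×G + 0.114×B
Gray = 0.299×193 + 0.587×95 + 0.114×243
Gray = 57.707 + 55.765 + 27.702
Gray = 141.174 → round half up → 141
Gray = 141


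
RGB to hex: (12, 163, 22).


R = 12 → 0C (hex)
G = 163 → A3 (hex)
B = 22 → 16 (hex)
Hex = #0CA316


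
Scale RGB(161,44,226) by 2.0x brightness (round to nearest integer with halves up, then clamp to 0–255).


Multiply each channel by 2.0, round half up, clamp to [0, 255]
R: 161×2.0 = 322 → clamp → 255
G: 44×2.0 = 88
B: 226×2.0 = 452 → clamp → 255
= RGB(255, 88, 255)


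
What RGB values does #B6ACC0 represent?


B6 → 182 (R)
AC → 172 (G)
C0 → 192 (B)
= RGB(182, 172, 192)


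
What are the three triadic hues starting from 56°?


Triadic: equally spaced at 120° intervals
H1 = 56°
H2 = (56 + 120) mod 360 = 176°
H3 = (56 + 240) mod 360 = 296°
Triadic = 56°, 176°, 296°
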